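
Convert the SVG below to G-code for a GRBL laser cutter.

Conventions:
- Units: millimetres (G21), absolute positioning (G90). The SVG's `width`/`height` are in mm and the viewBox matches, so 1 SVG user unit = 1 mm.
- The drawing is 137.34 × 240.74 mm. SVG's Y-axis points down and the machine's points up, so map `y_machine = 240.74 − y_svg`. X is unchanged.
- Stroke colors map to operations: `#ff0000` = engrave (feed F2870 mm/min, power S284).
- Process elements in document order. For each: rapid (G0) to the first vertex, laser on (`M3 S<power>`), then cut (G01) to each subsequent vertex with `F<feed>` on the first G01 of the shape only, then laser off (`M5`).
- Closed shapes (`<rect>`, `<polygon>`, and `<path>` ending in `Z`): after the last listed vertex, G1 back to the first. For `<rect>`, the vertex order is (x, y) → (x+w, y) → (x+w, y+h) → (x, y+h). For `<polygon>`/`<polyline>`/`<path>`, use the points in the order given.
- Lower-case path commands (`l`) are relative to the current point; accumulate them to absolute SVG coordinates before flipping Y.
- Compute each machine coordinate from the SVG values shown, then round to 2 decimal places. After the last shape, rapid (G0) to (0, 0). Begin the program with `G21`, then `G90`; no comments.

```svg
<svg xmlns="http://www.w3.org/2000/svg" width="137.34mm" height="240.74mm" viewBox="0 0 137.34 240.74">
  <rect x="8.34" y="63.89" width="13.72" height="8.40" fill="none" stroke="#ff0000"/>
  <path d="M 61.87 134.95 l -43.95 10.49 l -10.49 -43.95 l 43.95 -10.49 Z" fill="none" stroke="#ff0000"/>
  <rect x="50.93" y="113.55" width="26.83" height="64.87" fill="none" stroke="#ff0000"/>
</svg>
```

Since the viewBox matches the mm dimensions, user units are millimetres directly. The only transform is the Y-flip y_m = 240.74 − y_svg.

Shape 1 is a rectangle drawn with `<rect>`. Its stroke #ff0000 means engrave at S284, F2870. After flipping Y the toolpath is (8.34,176.85) → (22.06,176.85) → (22.06,168.45) → (8.34,168.45) → (8.34,176.85), returning to the start.

Shape 2 is a regular polygon drawn with `<path>`. Its stroke #ff0000 means engrave at S284, F2870. After flipping Y the toolpath is (61.87,105.79) → (17.92,95.30) → (7.43,139.25) → (51.38,149.74) → (61.87,105.79), returning to the start.

Shape 3 is a rectangle drawn with `<rect>`. Its stroke #ff0000 means engrave at S284, F2870. After flipping Y the toolpath is (50.93,127.19) → (77.76,127.19) → (77.76,62.32) → (50.93,62.32) → (50.93,127.19), returning to the start.

G21
G90
G0 X8.34 Y176.85
M3 S284
G01 X22.06 Y176.85 F2870
G01 X22.06 Y168.45
G01 X8.34 Y168.45
G01 X8.34 Y176.85
M5
G0 X61.87 Y105.79
M3 S284
G01 X17.92 Y95.30 F2870
G01 X7.43 Y139.25
G01 X51.38 Y149.74
G01 X61.87 Y105.79
M5
G0 X50.93 Y127.19
M3 S284
G01 X77.76 Y127.19 F2870
G01 X77.76 Y62.32
G01 X50.93 Y62.32
G01 X50.93 Y127.19
M5
G0 X0.00 Y0.00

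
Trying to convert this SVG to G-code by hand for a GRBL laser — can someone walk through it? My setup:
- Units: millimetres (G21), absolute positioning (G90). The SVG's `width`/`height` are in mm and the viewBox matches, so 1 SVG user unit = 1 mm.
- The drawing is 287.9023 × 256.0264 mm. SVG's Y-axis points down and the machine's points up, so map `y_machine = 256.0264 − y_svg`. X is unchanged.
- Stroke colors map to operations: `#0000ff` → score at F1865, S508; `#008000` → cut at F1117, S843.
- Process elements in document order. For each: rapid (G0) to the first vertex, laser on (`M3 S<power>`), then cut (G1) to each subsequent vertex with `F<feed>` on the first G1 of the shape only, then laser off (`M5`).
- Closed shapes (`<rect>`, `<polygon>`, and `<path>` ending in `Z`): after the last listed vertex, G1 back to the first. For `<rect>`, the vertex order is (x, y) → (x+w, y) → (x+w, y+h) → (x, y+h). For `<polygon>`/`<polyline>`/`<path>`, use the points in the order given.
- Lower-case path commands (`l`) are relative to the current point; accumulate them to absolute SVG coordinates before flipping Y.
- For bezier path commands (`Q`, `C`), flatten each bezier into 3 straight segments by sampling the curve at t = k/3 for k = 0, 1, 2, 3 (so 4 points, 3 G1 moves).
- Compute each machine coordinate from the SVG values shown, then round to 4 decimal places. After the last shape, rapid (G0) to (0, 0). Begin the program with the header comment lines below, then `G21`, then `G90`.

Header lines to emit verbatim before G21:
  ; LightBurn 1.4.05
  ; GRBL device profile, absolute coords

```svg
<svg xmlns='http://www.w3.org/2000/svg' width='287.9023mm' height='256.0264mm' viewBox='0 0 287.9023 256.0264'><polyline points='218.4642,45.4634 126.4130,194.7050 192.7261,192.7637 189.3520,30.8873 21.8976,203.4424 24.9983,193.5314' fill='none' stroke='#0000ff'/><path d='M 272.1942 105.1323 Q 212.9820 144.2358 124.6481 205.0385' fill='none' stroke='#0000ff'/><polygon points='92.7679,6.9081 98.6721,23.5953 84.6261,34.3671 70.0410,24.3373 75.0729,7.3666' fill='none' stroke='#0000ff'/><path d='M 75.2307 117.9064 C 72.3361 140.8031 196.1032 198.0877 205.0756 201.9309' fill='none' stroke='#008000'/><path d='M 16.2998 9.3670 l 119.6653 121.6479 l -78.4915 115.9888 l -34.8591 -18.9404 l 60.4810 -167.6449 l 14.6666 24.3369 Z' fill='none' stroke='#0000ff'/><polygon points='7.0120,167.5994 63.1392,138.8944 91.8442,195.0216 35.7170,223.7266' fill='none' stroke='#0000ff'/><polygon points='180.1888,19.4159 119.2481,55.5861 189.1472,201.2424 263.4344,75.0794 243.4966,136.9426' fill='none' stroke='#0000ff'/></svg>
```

Since the viewBox matches the mm dimensions, user units are millimetres directly. The only transform is the Y-flip y_m = 256.0264 − y_svg.

Shape 1 is a open polyline drawn with `<polyline>`. Its stroke #0000ff means score at S508, F1865. After flipping Y the toolpath is (218.4642,210.5630) → (126.4130,61.3214) → (192.7261,63.2627) → (189.3520,225.1391) → (21.8976,52.5840) → (24.9983,62.4950).

Shape 2 is a quadratic bezier drawn with `<path>`. Its stroke #0000ff means score at S508, F1865. After flipping Y the toolpath is (272.1942,150.8941) → (229.4837,122.4141) → (180.3016,89.1120) → (124.6481,50.9879).

Shape 3 is a regular polygon drawn with `<polygon>`. Its stroke #0000ff means score at S508, F1865. After flipping Y the toolpath is (92.7679,249.1183) → (98.6721,232.4311) → (84.6261,221.6593) → (70.0410,231.6891) → (75.0729,248.6598) → (92.7679,249.1183), returning to the start.

Shape 4 is a cubic bezier drawn with `<path>`. Its stroke #008000 means cut at S843, F1117. After flipping Y the toolpath is (75.2307,138.1200) → (105.6138,107.0136) → (166.7811,72.4996) → (205.0756,54.0955).

Shape 5 is a closed polygon drawn with `<path>`. Its stroke #0000ff means score at S508, F1865. After flipping Y the toolpath is (16.2998,246.6594) → (135.9651,125.0115) → (57.4736,9.0227) → (22.6145,27.9631) → (83.0955,195.6080) → (97.7621,171.2711) → (16.2998,246.6594), returning to the start.

Shape 6 is a regular polygon drawn with `<polygon>`. Its stroke #0000ff means score at S508, F1865. After flipping Y the toolpath is (7.0120,88.4270) → (63.1392,117.1320) → (91.8442,61.0048) → (35.7170,32.2998) → (7.0120,88.4270), returning to the start.

Shape 7 is a closed polygon drawn with `<polygon>`. Its stroke #0000ff means score at S508, F1865. After flipping Y the toolpath is (180.1888,236.6105) → (119.2481,200.4403) → (189.1472,54.7840) → (263.4344,180.9470) → (243.4966,119.0838) → (180.1888,236.6105), returning to the start.

; LightBurn 1.4.05
; GRBL device profile, absolute coords
G21
G90
G0 X218.4642 Y210.5630
M3 S508
G1 X126.4130 Y61.3214 F1865
G1 X192.7261 Y63.2627
G1 X189.3520 Y225.1391
G1 X21.8976 Y52.5840
G1 X24.9983 Y62.4950
M5
G0 X272.1942 Y150.8941
M3 S508
G1 X229.4837 Y122.4141 F1865
G1 X180.3016 Y89.1120
G1 X124.6481 Y50.9879
M5
G0 X92.7679 Y249.1183
M3 S508
G1 X98.6721 Y232.4311 F1865
G1 X84.6261 Y221.6593
G1 X70.0410 Y231.6891
G1 X75.0729 Y248.6598
G1 X92.7679 Y249.1183
M5
G0 X75.2307 Y138.1200
M3 S843
G1 X105.6138 Y107.0136 F1117
G1 X166.7811 Y72.4996
G1 X205.0756 Y54.0955
M5
G0 X16.2998 Y246.6594
M3 S508
G1 X135.9651 Y125.0115 F1865
G1 X57.4736 Y9.0227
G1 X22.6145 Y27.9631
G1 X83.0955 Y195.6080
G1 X97.7621 Y171.2711
G1 X16.2998 Y246.6594
M5
G0 X7.0120 Y88.4270
M3 S508
G1 X63.1392 Y117.1320 F1865
G1 X91.8442 Y61.0048
G1 X35.7170 Y32.2998
G1 X7.0120 Y88.4270
M5
G0 X180.1888 Y236.6105
M3 S508
G1 X119.2481 Y200.4403 F1865
G1 X189.1472 Y54.7840
G1 X263.4344 Y180.9470
G1 X243.4966 Y119.0838
G1 X180.1888 Y236.6105
M5
G0 X0.0000 Y0.0000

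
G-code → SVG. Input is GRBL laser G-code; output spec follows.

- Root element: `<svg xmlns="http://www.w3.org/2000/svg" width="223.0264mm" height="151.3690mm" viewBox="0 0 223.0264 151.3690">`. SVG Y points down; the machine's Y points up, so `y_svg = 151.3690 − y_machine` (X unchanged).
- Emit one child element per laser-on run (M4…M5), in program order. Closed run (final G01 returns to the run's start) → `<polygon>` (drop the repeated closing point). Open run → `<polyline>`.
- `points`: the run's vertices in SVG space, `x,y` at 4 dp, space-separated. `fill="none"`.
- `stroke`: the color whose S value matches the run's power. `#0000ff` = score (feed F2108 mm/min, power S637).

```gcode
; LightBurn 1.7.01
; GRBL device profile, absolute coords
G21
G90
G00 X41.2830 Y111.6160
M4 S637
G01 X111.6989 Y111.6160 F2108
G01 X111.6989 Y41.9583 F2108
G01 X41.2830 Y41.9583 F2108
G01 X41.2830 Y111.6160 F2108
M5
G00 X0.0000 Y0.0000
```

Machine Y-up, SVG Y-down with viewBox height 151.3690, so y_svg = 151.3690 − y_machine; X carries over. Every run uses S637, so all elements get stroke `#0000ff` (score).

Run 1: The run returns to its start, so emit a `<polygon>` with points (Y-flipped): 41.2830,39.7530 111.6989,39.7530 111.6989,109.4107 41.2830,109.4107.

<svg xmlns="http://www.w3.org/2000/svg" width="223.0264mm" height="151.3690mm" viewBox="0 0 223.0264 151.3690">
  <polygon points="41.2830,39.7530 111.6989,39.7530 111.6989,109.4107 41.2830,109.4107" fill="none" stroke="#0000ff"/>
</svg>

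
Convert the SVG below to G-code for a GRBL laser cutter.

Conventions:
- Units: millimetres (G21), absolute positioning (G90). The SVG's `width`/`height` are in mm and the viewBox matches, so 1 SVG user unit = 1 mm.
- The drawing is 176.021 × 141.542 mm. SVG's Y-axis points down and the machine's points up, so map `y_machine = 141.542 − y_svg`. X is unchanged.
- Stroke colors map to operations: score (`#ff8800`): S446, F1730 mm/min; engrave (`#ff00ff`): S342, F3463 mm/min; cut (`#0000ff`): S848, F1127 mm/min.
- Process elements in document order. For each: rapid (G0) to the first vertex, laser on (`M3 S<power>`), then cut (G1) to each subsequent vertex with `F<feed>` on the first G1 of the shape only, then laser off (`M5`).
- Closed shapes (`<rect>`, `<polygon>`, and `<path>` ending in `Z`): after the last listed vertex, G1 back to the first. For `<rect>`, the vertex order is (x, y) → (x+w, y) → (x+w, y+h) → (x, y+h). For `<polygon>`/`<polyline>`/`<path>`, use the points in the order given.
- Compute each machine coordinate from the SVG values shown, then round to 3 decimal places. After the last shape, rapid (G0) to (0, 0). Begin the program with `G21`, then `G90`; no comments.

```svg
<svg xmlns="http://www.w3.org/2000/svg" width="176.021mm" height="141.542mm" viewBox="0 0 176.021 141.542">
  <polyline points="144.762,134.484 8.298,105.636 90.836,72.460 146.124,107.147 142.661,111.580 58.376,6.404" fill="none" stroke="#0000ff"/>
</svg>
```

viewBox `0 0 176.021 141.542` with mm width/height → 1 unit = 1 mm. Flip: y_m = 141.542 − y_svg.

**Shape 1** — `<polyline>` open polyline, stroke `#0000ff` → cut (S848, F1127). Machine vertices: (144.762,7.058) → (8.298,35.906) → (90.836,69.082) → (146.124,34.395) → (142.661,29.962) → (58.376,135.138). Open path.

G21
G90
G0 X144.762 Y7.058
M3 S848
G1 X8.298 Y35.906 F1127
G1 X90.836 Y69.082
G1 X146.124 Y34.395
G1 X142.661 Y29.962
G1 X58.376 Y135.138
M5
G0 X0.000 Y0.000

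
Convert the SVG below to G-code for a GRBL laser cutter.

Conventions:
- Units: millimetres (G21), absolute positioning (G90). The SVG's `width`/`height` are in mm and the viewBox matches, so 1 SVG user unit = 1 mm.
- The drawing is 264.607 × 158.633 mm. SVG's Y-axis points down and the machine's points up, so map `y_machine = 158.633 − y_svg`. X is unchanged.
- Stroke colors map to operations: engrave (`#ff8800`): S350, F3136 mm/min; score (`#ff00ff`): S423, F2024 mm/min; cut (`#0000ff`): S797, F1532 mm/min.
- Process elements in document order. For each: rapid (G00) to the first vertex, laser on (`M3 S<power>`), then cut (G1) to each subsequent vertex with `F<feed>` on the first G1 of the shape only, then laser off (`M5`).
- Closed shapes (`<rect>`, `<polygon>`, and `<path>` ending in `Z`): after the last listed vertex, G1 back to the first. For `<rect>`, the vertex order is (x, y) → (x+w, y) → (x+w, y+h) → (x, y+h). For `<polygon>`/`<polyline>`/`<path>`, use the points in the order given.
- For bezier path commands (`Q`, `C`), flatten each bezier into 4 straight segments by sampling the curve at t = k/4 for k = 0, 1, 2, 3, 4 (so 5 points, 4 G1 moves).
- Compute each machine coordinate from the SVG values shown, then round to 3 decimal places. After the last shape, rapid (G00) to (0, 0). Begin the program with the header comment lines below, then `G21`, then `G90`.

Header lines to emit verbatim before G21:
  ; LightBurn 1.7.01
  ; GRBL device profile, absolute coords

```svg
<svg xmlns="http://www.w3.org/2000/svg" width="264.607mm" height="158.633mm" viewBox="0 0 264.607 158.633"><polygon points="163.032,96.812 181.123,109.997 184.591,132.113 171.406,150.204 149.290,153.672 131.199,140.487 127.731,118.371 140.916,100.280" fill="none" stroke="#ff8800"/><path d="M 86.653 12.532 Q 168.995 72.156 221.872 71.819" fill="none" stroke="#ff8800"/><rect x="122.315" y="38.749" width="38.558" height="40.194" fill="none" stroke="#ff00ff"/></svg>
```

viewBox `0 0 264.607 158.633` with mm width/height → 1 unit = 1 mm. Flip: y_m = 158.633 − y_svg.

**Shape 1** — `<polygon>` regular polygon, stroke `#ff8800` → engrave (S350, F3136). Machine vertices: (163.032,61.821) → (181.123,48.636) → (184.591,26.520) → (171.406,8.429) → (149.290,4.961) → (131.199,18.146) → (127.731,40.262) → (140.916,58.353) → (163.032,61.821). Closed: final G1 returns to the first vertex.

**Shape 2** — `<path>` quadratic bezier, stroke `#ff8800` → engrave (S350, F3136). Control points (SVG): P0=(86.653,12.532), P1=(168.995,72.156), P2=(221.872,71.819); sampled at t=k/4. Machine vertices: (86.653,146.101) → (125.982,120.037) → (161.629,101.467) → (193.592,90.393) → (221.872,86.814). Open path.

**Shape 3** — `<rect>` rectangle, stroke `#ff00ff` → score (S423, F2024). Machine vertices: (122.315,119.884) → (160.873,119.884) → (160.873,79.690) → (122.315,79.690) → (122.315,119.884). Closed: final G1 returns to the first vertex.

; LightBurn 1.7.01
; GRBL device profile, absolute coords
G21
G90
G00 X163.032 Y61.821
M3 S350
G1 X181.123 Y48.636 F3136
G1 X184.591 Y26.520
G1 X171.406 Y8.429
G1 X149.290 Y4.961
G1 X131.199 Y18.146
G1 X127.731 Y40.262
G1 X140.916 Y58.353
G1 X163.032 Y61.821
M5
G00 X86.653 Y146.101
M3 S350
G1 X125.982 Y120.037 F3136
G1 X161.629 Y101.467
G1 X193.592 Y90.393
G1 X221.872 Y86.814
M5
G00 X122.315 Y119.884
M3 S423
G1 X160.873 Y119.884 F2024
G1 X160.873 Y79.690
G1 X122.315 Y79.690
G1 X122.315 Y119.884
M5
G00 X0.000 Y0.000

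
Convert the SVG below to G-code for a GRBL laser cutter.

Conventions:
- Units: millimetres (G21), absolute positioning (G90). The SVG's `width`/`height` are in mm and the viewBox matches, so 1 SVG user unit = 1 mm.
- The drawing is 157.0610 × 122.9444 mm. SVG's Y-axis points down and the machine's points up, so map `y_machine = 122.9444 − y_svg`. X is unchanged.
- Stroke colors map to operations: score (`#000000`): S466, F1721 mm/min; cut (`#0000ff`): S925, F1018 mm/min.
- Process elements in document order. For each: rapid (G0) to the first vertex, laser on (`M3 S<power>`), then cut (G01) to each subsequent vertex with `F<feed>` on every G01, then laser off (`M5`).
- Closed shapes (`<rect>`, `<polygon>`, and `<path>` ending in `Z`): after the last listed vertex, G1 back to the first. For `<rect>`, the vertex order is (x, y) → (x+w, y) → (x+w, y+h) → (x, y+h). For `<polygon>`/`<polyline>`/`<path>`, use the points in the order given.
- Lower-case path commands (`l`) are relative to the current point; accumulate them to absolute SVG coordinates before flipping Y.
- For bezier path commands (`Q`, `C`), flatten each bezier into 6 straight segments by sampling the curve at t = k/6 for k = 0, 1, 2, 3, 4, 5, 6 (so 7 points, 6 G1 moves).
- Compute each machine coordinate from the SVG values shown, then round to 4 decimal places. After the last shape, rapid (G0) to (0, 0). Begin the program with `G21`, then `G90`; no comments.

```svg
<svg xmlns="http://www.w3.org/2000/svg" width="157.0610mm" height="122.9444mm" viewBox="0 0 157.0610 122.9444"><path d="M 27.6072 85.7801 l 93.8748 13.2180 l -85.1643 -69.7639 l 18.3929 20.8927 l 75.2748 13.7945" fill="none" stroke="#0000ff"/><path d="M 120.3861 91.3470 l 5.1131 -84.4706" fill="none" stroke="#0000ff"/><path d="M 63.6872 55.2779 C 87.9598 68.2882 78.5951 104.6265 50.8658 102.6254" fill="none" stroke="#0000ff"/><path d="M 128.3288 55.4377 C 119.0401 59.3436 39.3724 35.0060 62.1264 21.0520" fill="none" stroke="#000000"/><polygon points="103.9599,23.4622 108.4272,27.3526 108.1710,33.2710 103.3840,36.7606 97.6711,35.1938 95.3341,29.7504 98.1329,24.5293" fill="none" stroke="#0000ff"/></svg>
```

1 u = 1 mm; y_m = 122.9444 − y.

[1] `<path>` open polyline, #0000ff→cut S925 F1018: (27.6072,37.1643) → (121.4820,23.9463) → (36.3177,93.7102) → (54.7106,72.8175) → (129.9854,59.0230)

[2] `<path>` line segment, #0000ff→cut S925 F1018: (120.3861,31.5974) → (125.4992,116.0680)

[3] `<path>` cubic bezier, #0000ff→cut S925 F1018: (63.6872,67.6665) → (73.0911,59.5028) → (77.3130,49.1642) → (76.7772,38.3635) → (71.9079,28.8137) → (63.1294,22.2279) → (50.8658,20.3190)

[4] `<path>` cubic bezier, #000000→score S466 F1721: (128.3288,67.5067) → (118.6195,67.7285) → (101.9805,71.5847) → (83.2116,78.0021) → (67.1129,85.9078) → (58.4845,94.2289) → (62.1264,101.8924)

[5] `<polygon>` regular polygon, #0000ff→cut S925 F1018: (103.9599,99.4822) → (108.4272,95.5918) → (108.1710,89.6734) → (103.3840,86.1838) → (97.6711,87.7506) → (95.3341,93.1940) → (98.1329,98.4151) → (103.9599,99.4822) (closed)

G21
G90
G0 X27.6072 Y37.1643
M3 S925
G01 X121.4820 Y23.9463 F1018
G01 X36.3177 Y93.7102 F1018
G01 X54.7106 Y72.8175 F1018
G01 X129.9854 Y59.0230 F1018
M5
G0 X120.3861 Y31.5974
M3 S925
G01 X125.4992 Y116.0680 F1018
M5
G0 X63.6872 Y67.6665
M3 S925
G01 X73.0911 Y59.5028 F1018
G01 X77.3130 Y49.1642 F1018
G01 X76.7772 Y38.3635 F1018
G01 X71.9079 Y28.8137 F1018
G01 X63.1294 Y22.2279 F1018
G01 X50.8658 Y20.3190 F1018
M5
G0 X128.3288 Y67.5067
M3 S466
G01 X118.6195 Y67.7285 F1721
G01 X101.9805 Y71.5847 F1721
G01 X83.2116 Y78.0021 F1721
G01 X67.1129 Y85.9078 F1721
G01 X58.4845 Y94.2289 F1721
G01 X62.1264 Y101.8924 F1721
M5
G0 X103.9599 Y99.4822
M3 S925
G01 X108.4272 Y95.5918 F1018
G01 X108.1710 Y89.6734 F1018
G01 X103.3840 Y86.1838 F1018
G01 X97.6711 Y87.7506 F1018
G01 X95.3341 Y93.1940 F1018
G01 X98.1329 Y98.4151 F1018
G01 X103.9599 Y99.4822 F1018
M5
G0 X0.0000 Y0.0000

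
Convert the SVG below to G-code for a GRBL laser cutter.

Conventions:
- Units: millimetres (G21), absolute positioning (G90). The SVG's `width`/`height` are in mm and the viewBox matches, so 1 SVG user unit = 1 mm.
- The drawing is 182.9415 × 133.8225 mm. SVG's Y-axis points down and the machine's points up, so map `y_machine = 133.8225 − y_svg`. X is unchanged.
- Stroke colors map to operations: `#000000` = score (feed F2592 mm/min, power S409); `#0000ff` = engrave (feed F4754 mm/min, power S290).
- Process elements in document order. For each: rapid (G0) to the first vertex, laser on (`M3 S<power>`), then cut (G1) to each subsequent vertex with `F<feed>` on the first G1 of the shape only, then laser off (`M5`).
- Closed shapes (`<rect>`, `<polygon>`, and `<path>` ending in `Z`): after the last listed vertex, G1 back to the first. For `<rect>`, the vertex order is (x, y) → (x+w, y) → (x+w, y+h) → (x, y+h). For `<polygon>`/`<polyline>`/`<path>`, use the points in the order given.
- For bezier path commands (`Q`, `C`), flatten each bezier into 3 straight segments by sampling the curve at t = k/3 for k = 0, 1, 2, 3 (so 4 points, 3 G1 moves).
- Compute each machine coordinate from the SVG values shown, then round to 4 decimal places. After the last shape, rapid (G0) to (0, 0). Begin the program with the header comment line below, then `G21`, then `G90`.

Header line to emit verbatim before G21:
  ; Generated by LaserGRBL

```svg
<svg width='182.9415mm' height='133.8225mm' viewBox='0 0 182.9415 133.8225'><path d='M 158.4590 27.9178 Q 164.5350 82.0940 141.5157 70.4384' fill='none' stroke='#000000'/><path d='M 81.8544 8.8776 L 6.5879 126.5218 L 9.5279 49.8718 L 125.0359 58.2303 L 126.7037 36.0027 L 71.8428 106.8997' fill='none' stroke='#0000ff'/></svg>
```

viewBox `0 0 182.9415 133.8225` with mm width/height → 1 unit = 1 mm. Flip: y_m = 133.8225 − y_svg.

**Shape 1** — `<path>` quadratic bezier, stroke `#000000` → score (S409, F2592). Control points (SVG): P0=(158.4590,27.9178), P1=(164.5350,82.0940), P2=(141.5157,70.4384); sampled at t=k/3. Machine vertices: (158.4590,105.9047) → (159.2769,77.1019) → (153.6291,62.9283) → (141.5157,63.3841). Open path.

**Shape 2** — `<path>` open polyline, stroke `#0000ff` → engrave (S290, F4754). Machine vertices: (81.8544,124.9449) → (6.5879,7.3007) → (9.5279,83.9507) → (125.0359,75.5922) → (126.7037,97.8198) → (71.8428,26.9228). Open path.

; Generated by LaserGRBL
G21
G90
G0 X158.4590 Y105.9047
M3 S409
G1 X159.2769 Y77.1019 F2592
G1 X153.6291 Y62.9283
G1 X141.5157 Y63.3841
M5
G0 X81.8544 Y124.9449
M3 S290
G1 X6.5879 Y7.3007 F4754
G1 X9.5279 Y83.9507
G1 X125.0359 Y75.5922
G1 X126.7037 Y97.8198
G1 X71.8428 Y26.9228
M5
G0 X0.0000 Y0.0000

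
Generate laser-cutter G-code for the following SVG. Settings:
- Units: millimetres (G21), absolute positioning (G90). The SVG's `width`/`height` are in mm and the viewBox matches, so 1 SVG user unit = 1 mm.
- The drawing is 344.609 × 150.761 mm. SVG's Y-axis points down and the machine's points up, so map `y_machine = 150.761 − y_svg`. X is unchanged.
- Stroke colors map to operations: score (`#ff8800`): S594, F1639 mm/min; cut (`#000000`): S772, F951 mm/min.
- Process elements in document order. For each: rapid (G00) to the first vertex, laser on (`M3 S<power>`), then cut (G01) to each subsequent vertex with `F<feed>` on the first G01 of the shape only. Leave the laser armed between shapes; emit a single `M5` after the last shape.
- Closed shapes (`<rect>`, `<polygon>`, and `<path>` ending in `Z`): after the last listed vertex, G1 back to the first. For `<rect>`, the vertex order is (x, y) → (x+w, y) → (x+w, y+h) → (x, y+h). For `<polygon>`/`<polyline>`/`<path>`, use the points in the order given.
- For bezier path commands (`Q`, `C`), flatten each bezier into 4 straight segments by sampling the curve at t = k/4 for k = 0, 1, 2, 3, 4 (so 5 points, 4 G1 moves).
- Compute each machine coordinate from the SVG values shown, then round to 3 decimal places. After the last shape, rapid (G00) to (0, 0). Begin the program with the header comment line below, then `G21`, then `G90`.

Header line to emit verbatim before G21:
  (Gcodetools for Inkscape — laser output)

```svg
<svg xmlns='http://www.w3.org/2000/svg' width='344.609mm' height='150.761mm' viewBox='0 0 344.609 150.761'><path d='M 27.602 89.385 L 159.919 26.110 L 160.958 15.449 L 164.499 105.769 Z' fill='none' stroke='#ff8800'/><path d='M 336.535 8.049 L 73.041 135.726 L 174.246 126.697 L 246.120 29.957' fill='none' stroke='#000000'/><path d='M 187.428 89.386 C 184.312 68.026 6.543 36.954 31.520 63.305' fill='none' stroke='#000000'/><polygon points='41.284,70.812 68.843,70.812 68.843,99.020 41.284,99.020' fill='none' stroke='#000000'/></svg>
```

Since the viewBox matches the mm dimensions, user units are millimetres directly. The only transform is the Y-flip y_m = 150.761 − y_svg.

Shape 1 is a closed polygon drawn with `<path>`. Its stroke #ff8800 means score at S594, F1639. After flipping Y the toolpath is (27.602,61.376) → (159.919,124.651) → (160.958,135.312) → (164.499,44.992) → (27.602,61.376), returning to the start.

Shape 2 is a open polyline drawn with `<path>`. Its stroke #000000 means cut at S772, F951. After flipping Y the toolpath is (336.535,142.712) → (73.041,15.035) → (174.246,24.064) → (246.120,120.804).

Shape 3 is a cubic bezier drawn with `<path>`. Its stroke #000000 means cut at S772, F951. After flipping Y the toolpath is (187.428,61.375) → (158.240,78.167) → (98.939,92.307) → (44.905,97.501) → (31.520,87.456).

Shape 4 is a rectangle drawn with `<polygon>`. Its stroke #000000 means cut at S772, F951. After flipping Y the toolpath is (41.284,79.949) → (68.843,79.949) → (68.843,51.741) → (41.284,51.741) → (41.284,79.949), returning to the start.

(Gcodetools for Inkscape — laser output)
G21
G90
G00 X27.602 Y61.376
M3 S594
G01 X159.919 Y124.651 F1639
G01 X160.958 Y135.312
G01 X164.499 Y44.992
G01 X27.602 Y61.376
G00 X336.535 Y142.712
M3 S772
G01 X73.041 Y15.035 F951
G01 X174.246 Y24.064
G01 X246.120 Y120.804
G00 X187.428 Y61.375
M3 S772
G01 X158.240 Y78.167 F951
G01 X98.939 Y92.307
G01 X44.905 Y97.501
G01 X31.520 Y87.456
G00 X41.284 Y79.949
M3 S772
G01 X68.843 Y79.949 F951
G01 X68.843 Y51.741
G01 X41.284 Y51.741
G01 X41.284 Y79.949
M5
G00 X0.000 Y0.000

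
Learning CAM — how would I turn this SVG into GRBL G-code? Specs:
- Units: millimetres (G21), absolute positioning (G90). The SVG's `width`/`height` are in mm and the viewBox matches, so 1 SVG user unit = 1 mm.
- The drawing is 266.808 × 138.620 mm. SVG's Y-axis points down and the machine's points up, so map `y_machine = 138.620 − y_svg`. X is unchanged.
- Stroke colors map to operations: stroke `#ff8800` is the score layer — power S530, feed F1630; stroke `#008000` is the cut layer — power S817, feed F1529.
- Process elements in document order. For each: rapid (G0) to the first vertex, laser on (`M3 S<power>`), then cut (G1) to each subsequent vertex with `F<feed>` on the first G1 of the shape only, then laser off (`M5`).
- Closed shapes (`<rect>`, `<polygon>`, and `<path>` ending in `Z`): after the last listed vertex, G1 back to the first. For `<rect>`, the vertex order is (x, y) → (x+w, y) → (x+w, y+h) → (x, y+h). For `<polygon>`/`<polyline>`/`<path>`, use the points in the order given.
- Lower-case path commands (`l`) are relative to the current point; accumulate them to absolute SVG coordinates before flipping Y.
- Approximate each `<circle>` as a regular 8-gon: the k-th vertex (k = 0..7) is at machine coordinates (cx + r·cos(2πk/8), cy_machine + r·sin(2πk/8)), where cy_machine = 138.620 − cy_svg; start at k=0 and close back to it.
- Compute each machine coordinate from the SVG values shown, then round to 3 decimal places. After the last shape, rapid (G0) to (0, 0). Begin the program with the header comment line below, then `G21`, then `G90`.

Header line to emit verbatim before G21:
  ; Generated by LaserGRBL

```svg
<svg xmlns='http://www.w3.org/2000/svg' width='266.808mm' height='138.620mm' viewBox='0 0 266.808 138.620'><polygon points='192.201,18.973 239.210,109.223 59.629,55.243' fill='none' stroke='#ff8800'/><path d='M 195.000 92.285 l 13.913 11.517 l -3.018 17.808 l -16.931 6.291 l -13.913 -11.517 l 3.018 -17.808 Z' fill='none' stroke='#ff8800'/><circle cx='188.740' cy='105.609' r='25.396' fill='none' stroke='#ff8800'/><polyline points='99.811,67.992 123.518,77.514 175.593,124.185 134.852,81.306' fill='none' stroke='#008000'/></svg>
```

viewBox `0 0 266.808 138.620` with mm width/height → 1 unit = 1 mm. Flip: y_m = 138.620 − y_svg.

**Shape 1** — `<polygon>` closed polygon, stroke `#ff8800` → score (S530, F1630). Machine vertices: (192.201,119.647) → (239.210,29.397) → (59.629,83.377) → (192.201,119.647). Closed: final G1 returns to the first vertex.

**Shape 2** — `<path>` regular polygon, stroke `#ff8800` → score (S530, F1630). Machine vertices: (195.000,46.335) → (208.913,34.818) → (205.895,17.010) → (188.964,10.719) → (175.051,22.236) → (178.069,40.044) → (195.000,46.335). Closed: final G1 returns to the first vertex.

**Shape 3** — `<circle>` circle, stroke `#ff8800` → score (S530, F1630). Machine vertices: (214.136,33.011) → (206.698,50.969) → (188.740,58.407) → (170.782,50.969) → (163.344,33.011) → (170.782,15.053) → (188.740,7.615) → (206.698,15.053) → (214.136,33.011). Closed: final G1 returns to the first vertex.

**Shape 4** — `<polyline>` open polyline, stroke `#008000` → cut (S817, F1529). Machine vertices: (99.811,70.628) → (123.518,61.106) → (175.593,14.435) → (134.852,57.314). Open path.

; Generated by LaserGRBL
G21
G90
G0 X192.201 Y119.647
M3 S530
G1 X239.210 Y29.397 F1630
G1 X59.629 Y83.377
G1 X192.201 Y119.647
M5
G0 X195.000 Y46.335
M3 S530
G1 X208.913 Y34.818 F1630
G1 X205.895 Y17.010
G1 X188.964 Y10.719
G1 X175.051 Y22.236
G1 X178.069 Y40.044
G1 X195.000 Y46.335
M5
G0 X214.136 Y33.011
M3 S530
G1 X206.698 Y50.969 F1630
G1 X188.740 Y58.407
G1 X170.782 Y50.969
G1 X163.344 Y33.011
G1 X170.782 Y15.053
G1 X188.740 Y7.615
G1 X206.698 Y15.053
G1 X214.136 Y33.011
M5
G0 X99.811 Y70.628
M3 S817
G1 X123.518 Y61.106 F1529
G1 X175.593 Y14.435
G1 X134.852 Y57.314
M5
G0 X0.000 Y0.000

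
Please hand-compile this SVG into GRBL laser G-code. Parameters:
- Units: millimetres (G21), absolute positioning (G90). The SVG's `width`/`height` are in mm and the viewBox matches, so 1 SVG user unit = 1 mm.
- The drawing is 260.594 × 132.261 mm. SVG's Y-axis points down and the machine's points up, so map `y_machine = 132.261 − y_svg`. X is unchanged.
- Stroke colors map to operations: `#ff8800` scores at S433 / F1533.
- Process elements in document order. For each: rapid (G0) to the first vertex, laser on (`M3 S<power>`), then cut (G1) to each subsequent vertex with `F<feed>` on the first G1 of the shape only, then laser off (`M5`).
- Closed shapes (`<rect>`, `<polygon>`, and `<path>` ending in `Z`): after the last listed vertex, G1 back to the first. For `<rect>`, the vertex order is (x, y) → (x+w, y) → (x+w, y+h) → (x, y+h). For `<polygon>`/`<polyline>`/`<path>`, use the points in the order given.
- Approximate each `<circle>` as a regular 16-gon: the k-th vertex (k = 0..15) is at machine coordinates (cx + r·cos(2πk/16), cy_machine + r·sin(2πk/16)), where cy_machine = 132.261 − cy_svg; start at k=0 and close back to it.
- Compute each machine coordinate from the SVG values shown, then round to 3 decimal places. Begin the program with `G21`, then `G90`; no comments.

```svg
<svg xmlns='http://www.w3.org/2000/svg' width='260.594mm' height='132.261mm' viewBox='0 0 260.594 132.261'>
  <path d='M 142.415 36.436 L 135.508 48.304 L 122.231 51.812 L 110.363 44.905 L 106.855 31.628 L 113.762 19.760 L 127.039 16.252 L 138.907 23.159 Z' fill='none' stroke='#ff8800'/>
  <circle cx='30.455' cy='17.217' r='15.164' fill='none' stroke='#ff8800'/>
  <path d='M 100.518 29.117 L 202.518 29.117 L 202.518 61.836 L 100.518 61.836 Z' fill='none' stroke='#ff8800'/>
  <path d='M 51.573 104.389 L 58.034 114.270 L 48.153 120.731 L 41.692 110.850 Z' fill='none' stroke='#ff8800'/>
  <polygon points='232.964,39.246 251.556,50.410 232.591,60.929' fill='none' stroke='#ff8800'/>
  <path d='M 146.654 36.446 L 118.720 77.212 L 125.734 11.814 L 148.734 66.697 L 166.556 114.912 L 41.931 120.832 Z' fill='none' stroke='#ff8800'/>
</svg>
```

1 u = 1 mm; y_m = 132.261 − y.

[1] `<path>` regular polygon, #ff8800→score S433 F1533: (142.415,95.825) → (135.508,83.957) → (122.231,80.449) → (110.363,87.356) → (106.855,100.633) → (113.762,112.501) → (127.039,116.009) → (138.907,109.102) → (142.415,95.825) (closed)

[2] `<circle>` circle, #ff8800→score S433 F1533: (45.619,115.044) → (44.465,120.847) → (41.178,125.767) → (36.258,129.054) → (30.455,130.208) → (24.652,129.054) → (19.732,125.767) → (16.445,120.847) → (15.291,115.044) → (16.445,109.241) → (19.732,104.321) → (24.652,101.034) → (30.455,99.880) → (36.258,101.034) → (41.178,104.321) → (44.465,109.241) → (45.619,115.044) (closed)

[3] `<path>` rectangle, #ff8800→score S433 F1533: (100.518,103.144) → (202.518,103.144) → (202.518,70.425) → (100.518,70.425) → (100.518,103.144) (closed)

[4] `<path>` regular polygon, #ff8800→score S433 F1533: (51.573,27.872) → (58.034,17.991) → (48.153,11.530) → (41.692,21.411) → (51.573,27.872) (closed)

[5] `<polygon>` regular polygon, #ff8800→score S433 F1533: (232.964,93.015) → (251.556,81.851) → (232.591,71.332) → (232.964,93.015) (closed)

[6] `<path>` closed polygon, #ff8800→score S433 F1533: (146.654,95.815) → (118.720,55.049) → (125.734,120.447) → (148.734,65.564) → (166.556,17.349) → (41.931,11.429) → (146.654,95.815) (closed)

G21
G90
G0 X142.415 Y95.825
M3 S433
G1 X135.508 Y83.957 F1533
G1 X122.231 Y80.449
G1 X110.363 Y87.356
G1 X106.855 Y100.633
G1 X113.762 Y112.501
G1 X127.039 Y116.009
G1 X138.907 Y109.102
G1 X142.415 Y95.825
M5
G0 X45.619 Y115.044
M3 S433
G1 X44.465 Y120.847 F1533
G1 X41.178 Y125.767
G1 X36.258 Y129.054
G1 X30.455 Y130.208
G1 X24.652 Y129.054
G1 X19.732 Y125.767
G1 X16.445 Y120.847
G1 X15.291 Y115.044
G1 X16.445 Y109.241
G1 X19.732 Y104.321
G1 X24.652 Y101.034
G1 X30.455 Y99.880
G1 X36.258 Y101.034
G1 X41.178 Y104.321
G1 X44.465 Y109.241
G1 X45.619 Y115.044
M5
G0 X100.518 Y103.144
M3 S433
G1 X202.518 Y103.144 F1533
G1 X202.518 Y70.425
G1 X100.518 Y70.425
G1 X100.518 Y103.144
M5
G0 X51.573 Y27.872
M3 S433
G1 X58.034 Y17.991 F1533
G1 X48.153 Y11.530
G1 X41.692 Y21.411
G1 X51.573 Y27.872
M5
G0 X232.964 Y93.015
M3 S433
G1 X251.556 Y81.851 F1533
G1 X232.591 Y71.332
G1 X232.964 Y93.015
M5
G0 X146.654 Y95.815
M3 S433
G1 X118.720 Y55.049 F1533
G1 X125.734 Y120.447
G1 X148.734 Y65.564
G1 X166.556 Y17.349
G1 X41.931 Y11.429
G1 X146.654 Y95.815
M5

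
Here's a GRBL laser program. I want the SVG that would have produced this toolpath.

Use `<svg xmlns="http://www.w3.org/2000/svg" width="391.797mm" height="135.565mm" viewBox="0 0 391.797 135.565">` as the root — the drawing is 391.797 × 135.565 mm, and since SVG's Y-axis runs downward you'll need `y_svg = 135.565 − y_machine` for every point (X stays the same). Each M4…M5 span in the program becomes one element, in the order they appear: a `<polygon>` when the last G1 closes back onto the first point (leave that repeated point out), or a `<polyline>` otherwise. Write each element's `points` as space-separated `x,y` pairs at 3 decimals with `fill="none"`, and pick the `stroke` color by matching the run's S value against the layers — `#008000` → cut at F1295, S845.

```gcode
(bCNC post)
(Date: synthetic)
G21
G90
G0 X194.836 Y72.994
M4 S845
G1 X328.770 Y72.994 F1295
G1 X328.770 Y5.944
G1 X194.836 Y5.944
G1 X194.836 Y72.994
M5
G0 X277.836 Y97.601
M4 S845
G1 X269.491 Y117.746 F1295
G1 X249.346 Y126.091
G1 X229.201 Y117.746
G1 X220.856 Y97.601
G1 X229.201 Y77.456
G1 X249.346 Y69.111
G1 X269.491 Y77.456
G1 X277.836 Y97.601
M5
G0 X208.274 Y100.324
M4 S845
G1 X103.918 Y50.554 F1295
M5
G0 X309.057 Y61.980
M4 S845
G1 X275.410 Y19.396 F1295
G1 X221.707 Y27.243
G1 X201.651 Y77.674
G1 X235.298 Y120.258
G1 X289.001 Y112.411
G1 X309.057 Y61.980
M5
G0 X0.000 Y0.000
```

<svg xmlns="http://www.w3.org/2000/svg" width="391.797mm" height="135.565mm" viewBox="0 0 391.797 135.565">
  <polygon points="194.836,62.571 328.770,62.571 328.770,129.621 194.836,129.621" fill="none" stroke="#008000"/>
  <polygon points="277.836,37.964 269.491,17.819 249.346,9.474 229.201,17.819 220.856,37.964 229.201,58.109 249.346,66.454 269.491,58.109" fill="none" stroke="#008000"/>
  <polyline points="208.274,35.241 103.918,85.011" fill="none" stroke="#008000"/>
  <polygon points="309.057,73.585 275.410,116.169 221.707,108.322 201.651,57.891 235.298,15.307 289.001,23.154" fill="none" stroke="#008000"/>
</svg>

Each laser-on run becomes one SVG element. Flip Y back into SVG space with y_svg = 135.565 − y_machine. Every run uses S845, so all elements get stroke `#008000` (cut).

Run 1: The run returns to its start, so emit a `<polygon>` with points (Y-flipped): 194.836,62.571 328.770,62.571 328.770,129.621 194.836,129.621.

Run 2: The run returns to its start, so emit a `<polygon>` with points (Y-flipped): 277.836,37.964 269.491,17.819 249.346,9.474 229.201,17.819 220.856,37.964 229.201,58.109 249.346,66.454 269.491,58.109.

Run 3: The run is open, so emit a `<polyline>` with points (Y-flipped): 208.274,35.241 103.918,85.011.

Run 4: The run returns to its start, so emit a `<polygon>` with points (Y-flipped): 309.057,73.585 275.410,116.169 221.707,108.322 201.651,57.891 235.298,15.307 289.001,23.154.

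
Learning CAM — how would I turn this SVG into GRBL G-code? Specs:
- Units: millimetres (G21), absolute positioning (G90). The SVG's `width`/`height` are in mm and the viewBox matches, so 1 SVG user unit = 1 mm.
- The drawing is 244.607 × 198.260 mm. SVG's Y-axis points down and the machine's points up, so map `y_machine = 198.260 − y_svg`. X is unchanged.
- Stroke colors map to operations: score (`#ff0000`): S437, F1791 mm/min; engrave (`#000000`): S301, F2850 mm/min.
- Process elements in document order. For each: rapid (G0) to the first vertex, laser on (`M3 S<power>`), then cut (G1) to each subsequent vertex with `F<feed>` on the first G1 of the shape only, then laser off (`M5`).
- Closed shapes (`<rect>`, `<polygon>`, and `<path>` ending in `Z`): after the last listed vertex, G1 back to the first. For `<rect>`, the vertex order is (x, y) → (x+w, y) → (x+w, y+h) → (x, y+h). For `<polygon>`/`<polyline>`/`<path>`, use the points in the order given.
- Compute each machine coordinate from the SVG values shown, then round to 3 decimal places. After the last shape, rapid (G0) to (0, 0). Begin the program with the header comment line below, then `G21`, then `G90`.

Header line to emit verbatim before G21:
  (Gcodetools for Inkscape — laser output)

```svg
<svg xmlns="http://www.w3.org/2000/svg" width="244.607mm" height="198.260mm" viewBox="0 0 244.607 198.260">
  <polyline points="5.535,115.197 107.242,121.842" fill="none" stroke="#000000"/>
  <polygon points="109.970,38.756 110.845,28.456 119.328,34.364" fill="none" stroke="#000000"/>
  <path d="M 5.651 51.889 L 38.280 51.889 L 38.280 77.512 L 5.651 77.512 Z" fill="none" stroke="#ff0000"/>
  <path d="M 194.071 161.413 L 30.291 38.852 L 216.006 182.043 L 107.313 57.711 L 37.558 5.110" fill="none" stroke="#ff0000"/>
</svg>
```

1 u = 1 mm; y_m = 198.260 − y.

[1] `<polyline>` line segment, #000000→engrave S301 F2850: (5.535,83.063) → (107.242,76.418)

[2] `<polygon>` regular polygon, #000000→engrave S301 F2850: (109.970,159.504) → (110.845,169.804) → (119.328,163.896) → (109.970,159.504) (closed)

[3] `<path>` rectangle, #ff0000→score S437 F1791: (5.651,146.371) → (38.280,146.371) → (38.280,120.748) → (5.651,120.748) → (5.651,146.371) (closed)

[4] `<path>` open polyline, #ff0000→score S437 F1791: (194.071,36.847) → (30.291,159.408) → (216.006,16.217) → (107.313,140.549) → (37.558,193.150)

(Gcodetools for Inkscape — laser output)
G21
G90
G0 X5.535 Y83.063
M3 S301
G1 X107.242 Y76.418 F2850
M5
G0 X109.970 Y159.504
M3 S301
G1 X110.845 Y169.804 F2850
G1 X119.328 Y163.896
G1 X109.970 Y159.504
M5
G0 X5.651 Y146.371
M3 S437
G1 X38.280 Y146.371 F1791
G1 X38.280 Y120.748
G1 X5.651 Y120.748
G1 X5.651 Y146.371
M5
G0 X194.071 Y36.847
M3 S437
G1 X30.291 Y159.408 F1791
G1 X216.006 Y16.217
G1 X107.313 Y140.549
G1 X37.558 Y193.150
M5
G0 X0.000 Y0.000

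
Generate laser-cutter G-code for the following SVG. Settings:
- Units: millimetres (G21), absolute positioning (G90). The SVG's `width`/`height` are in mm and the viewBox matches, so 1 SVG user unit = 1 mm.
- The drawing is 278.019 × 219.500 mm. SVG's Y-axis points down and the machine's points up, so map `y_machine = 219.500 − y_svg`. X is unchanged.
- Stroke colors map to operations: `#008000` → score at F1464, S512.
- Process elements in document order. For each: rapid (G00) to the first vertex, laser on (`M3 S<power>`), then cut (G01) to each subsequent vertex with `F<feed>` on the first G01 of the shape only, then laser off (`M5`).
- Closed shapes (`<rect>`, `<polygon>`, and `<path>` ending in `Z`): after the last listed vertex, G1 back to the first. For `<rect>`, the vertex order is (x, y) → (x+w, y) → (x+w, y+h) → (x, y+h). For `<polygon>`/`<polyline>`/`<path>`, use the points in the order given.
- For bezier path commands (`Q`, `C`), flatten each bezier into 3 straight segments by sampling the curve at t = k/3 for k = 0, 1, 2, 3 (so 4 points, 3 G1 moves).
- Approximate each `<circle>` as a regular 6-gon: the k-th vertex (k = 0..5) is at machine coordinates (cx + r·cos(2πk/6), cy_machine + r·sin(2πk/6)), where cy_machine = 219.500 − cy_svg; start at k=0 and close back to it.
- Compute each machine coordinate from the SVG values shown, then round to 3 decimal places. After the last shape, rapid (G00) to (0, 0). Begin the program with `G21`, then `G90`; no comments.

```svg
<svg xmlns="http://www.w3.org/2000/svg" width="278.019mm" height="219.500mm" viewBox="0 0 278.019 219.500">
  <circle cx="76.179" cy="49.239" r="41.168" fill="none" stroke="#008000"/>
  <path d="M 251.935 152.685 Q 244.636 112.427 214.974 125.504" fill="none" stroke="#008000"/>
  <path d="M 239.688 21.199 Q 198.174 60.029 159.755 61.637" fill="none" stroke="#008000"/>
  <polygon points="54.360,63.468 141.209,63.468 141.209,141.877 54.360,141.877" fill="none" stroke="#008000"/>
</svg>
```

G21
G90
G00 X117.347 Y170.261
M3 S512
G01 X96.763 Y205.914 F1464
G01 X55.595 Y205.914
G01 X35.011 Y170.261
G01 X55.595 Y134.608
G01 X96.763 Y134.608
G01 X117.347 Y170.261
M5
G00 X251.935 Y66.815
M3 S512
G01 X244.584 Y87.728 F1464
G01 X232.264 Y96.788
G01 X214.974 Y93.996
M5
G00 X239.688 Y198.301
M3 S512
G01 X212.356 Y176.550 F1464
G01 X185.712 Y163.071
G01 X159.755 Y157.863
M5
G00 X54.360 Y156.032
M3 S512
G01 X141.209 Y156.032 F1464
G01 X141.209 Y77.623
G01 X54.360 Y77.623
G01 X54.360 Y156.032
M5
G00 X0.000 Y0.000

viewBox `0 0 278.019 219.500` with mm width/height → 1 unit = 1 mm. Flip: y_m = 219.500 − y_svg.

**Shape 1** — `<circle>` circle, stroke `#008000` → score (S512, F1464). Machine vertices: (117.347,170.261) → (96.763,205.914) → (55.595,205.914) → (35.011,170.261) → (55.595,134.608) → (96.763,134.608) → (117.347,170.261). Closed: final G1 returns to the first vertex.

**Shape 2** — `<path>` quadratic bezier, stroke `#008000` → score (S512, F1464). Control points (SVG): P0=(251.935,152.685), P1=(244.636,112.427), P2=(214.974,125.504); sampled at t=k/3. Machine vertices: (251.935,66.815) → (244.584,87.728) → (232.264,96.788) → (214.974,93.996). Open path.

**Shape 3** — `<path>` quadratic bezier, stroke `#008000` → score (S512, F1464). Control points (SVG): P0=(239.688,21.199), P1=(198.174,60.029), P2=(159.755,61.637); sampled at t=k/3. Machine vertices: (239.688,198.301) → (212.356,176.550) → (185.712,163.071) → (159.755,157.863). Open path.

**Shape 4** — `<polygon>` rectangle, stroke `#008000` → score (S512, F1464). Machine vertices: (54.360,156.032) → (141.209,156.032) → (141.209,77.623) → (54.360,77.623) → (54.360,156.032). Closed: final G1 returns to the first vertex.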